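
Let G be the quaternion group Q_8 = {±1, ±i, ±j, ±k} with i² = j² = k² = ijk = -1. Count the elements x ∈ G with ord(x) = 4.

The elements of order 4 are: i, -i, j, -j, k, -k.
That's 6.

6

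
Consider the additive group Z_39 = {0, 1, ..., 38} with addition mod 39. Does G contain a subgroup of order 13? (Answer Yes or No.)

13 | 39. A subgroup of order 13 is {0, 3, 6, 9, 12, 15, 18, 21, 24, 27, 30, 33, 36}.

Yes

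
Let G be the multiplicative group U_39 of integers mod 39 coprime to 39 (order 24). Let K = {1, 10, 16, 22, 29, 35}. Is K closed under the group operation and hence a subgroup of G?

10 ∈ K but its inverse 4 ∉ K, so K is not a subgroup.

No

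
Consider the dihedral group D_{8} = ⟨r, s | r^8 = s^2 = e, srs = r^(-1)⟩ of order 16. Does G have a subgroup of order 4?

Yes

4 | 16. A subgroup of order 4 is {e, r^2, r^4, r^6}.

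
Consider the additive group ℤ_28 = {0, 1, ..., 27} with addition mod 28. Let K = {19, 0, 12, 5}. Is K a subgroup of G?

No

19 ∈ K but its inverse 9 ∉ K, so K is not a subgroup.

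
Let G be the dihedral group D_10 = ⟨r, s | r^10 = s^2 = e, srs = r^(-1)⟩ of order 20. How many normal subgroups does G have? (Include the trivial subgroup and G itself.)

7

G has 22 subgroups. Checking conjugation-invariance by order — order 1: 1/1 normal; order 2: 1/11 normal; order 4: 0/5 normal; order 5: 1/1 normal; order 10: 3/3 normal; order 20: 1/1 normal.
Total normal subgroups: 7.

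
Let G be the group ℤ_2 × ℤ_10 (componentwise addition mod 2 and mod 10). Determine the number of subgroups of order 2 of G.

|G| = 20 and 2 | 20, so subgroups of order 2 are possible by Lagrange.
The subgroups of order 2 are: {(0,0), (0,5)}; {(0,0), (1,0)}; {(0,0), (1,5)}.
So G has 3 subgroups of order 2.

3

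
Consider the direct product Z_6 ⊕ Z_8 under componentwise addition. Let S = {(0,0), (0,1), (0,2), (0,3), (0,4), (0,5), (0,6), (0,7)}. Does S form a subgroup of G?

|S| = 8 divides |G| = 48, consistent with Lagrange.
S contains the identity, every element's inverse is in S, and S is closed under +: it is a subgroup.
In fact S = ⟨(0,1)⟩.

Yes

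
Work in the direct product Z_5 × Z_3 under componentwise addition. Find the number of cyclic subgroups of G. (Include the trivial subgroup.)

4

A cyclic subgroup of order d is generated by each of its φ(d) elements of order d, so the cyclic subgroups of order d number (#elements of order d)/φ(d).
Cyclic subgroups by order — order 1: 1; order 3: 1; order 5: 1; order 15: 1.
Total: 4.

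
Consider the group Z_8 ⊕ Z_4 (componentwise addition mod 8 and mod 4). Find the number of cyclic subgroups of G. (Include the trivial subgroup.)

14

A cyclic subgroup of order d is generated by each of its φ(d) elements of order d, so the cyclic subgroups of order d number (#elements of order d)/φ(d).
Cyclic subgroups by order — order 1: 1; order 2: 3; order 4: 6; order 8: 4.
Total: 14.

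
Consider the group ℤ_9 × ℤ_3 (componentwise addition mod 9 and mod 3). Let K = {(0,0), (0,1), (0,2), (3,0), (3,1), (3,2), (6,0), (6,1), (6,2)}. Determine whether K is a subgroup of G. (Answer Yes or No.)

Yes

|K| = 9 divides |G| = 27, consistent with Lagrange.
K contains the identity, every element's inverse is in K, and K is closed under +: it is a subgroup.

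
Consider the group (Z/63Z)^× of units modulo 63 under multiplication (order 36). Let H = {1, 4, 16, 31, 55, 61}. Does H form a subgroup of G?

|H| = 6 divides |G| = 36, consistent with Lagrange.
H contains the identity, every element's inverse is in H, and H is closed under ·: it is a subgroup.
In fact H = ⟨61⟩.

Yes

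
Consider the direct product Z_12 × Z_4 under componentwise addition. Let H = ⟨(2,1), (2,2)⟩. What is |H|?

|⟨(2,1)⟩| = 12 and |⟨(2,2)⟩| = 6, so |H| is a multiple of lcm(12, 6) = 12 and divides |G| = 48.
Closing under the operation: H = {(0,0), (0,1), (0,2), (0,3), (2,0), (2,1), (2,2), (2,3), (4,0), (4,1), (4,2), (4,3), (6,0), (6,1), (6,2), (6,3), (8,0), (8,1), (8,2), (8,3), (10,0), (10,1), (10,2), (10,3)}, so |H| = 24.

24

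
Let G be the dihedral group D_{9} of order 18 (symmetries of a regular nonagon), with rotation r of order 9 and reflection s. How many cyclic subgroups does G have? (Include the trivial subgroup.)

12

A cyclic subgroup of order d is generated by each of its φ(d) elements of order d, so the cyclic subgroups of order d number (#elements of order d)/φ(d).
Cyclic subgroups by order — order 1: 1; order 2: 9; order 3: 1; order 9: 1.
Total: 12.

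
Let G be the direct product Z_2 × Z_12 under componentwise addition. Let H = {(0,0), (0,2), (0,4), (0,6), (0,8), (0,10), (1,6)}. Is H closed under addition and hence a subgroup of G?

|H| = 7 does not divide |G| = 24, so by Lagrange H is not a subgroup.

No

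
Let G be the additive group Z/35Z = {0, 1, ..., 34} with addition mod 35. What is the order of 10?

7

In Z/35Z, the order of an element a is n/gcd(a, n).
gcd(10, 35) = 5, so |⟨10⟩| = 35/5 = 7.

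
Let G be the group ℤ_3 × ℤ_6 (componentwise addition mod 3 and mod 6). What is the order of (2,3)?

6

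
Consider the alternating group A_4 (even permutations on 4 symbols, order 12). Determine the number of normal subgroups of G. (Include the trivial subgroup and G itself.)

3

G has 10 subgroups. Checking conjugation-invariance by order — order 1: 1/1 normal; order 2: 0/3 normal; order 3: 0/4 normal; order 4: 1/1 normal; order 12: 1/1 normal.
Total normal subgroups: 3.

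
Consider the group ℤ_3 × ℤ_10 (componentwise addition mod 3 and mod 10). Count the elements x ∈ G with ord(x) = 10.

4

An element (a,b) has order lcm(ord(a), ord(b)); count pairs with lcm equal to 10.
Enumerating gives 4 such elements.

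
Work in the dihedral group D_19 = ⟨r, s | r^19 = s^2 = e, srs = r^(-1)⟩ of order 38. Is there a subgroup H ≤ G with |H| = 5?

No

5 does not divide |G| = 38, so by Lagrange no subgroup of order 5 exists.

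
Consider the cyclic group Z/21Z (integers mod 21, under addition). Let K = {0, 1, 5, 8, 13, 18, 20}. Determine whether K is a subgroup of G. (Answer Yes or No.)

No

18 ∈ K but its inverse 3 ∉ K, so K is not a subgroup.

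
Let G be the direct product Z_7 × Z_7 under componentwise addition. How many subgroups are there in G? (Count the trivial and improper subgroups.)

|G| = 49, so by Lagrange every subgroup order divides 49. Divisors: 1, 7, 49.
Subgroups by order — order 1: 1; order 7: 8; order 49: 1.
Total: 1 + 8 + 1 = 10.

10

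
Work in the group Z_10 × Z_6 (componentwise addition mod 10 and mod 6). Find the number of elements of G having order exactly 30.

24

An element (a,b) has order lcm(ord(a), ord(b)); count pairs with lcm equal to 30.
Enumerating gives 24 such elements.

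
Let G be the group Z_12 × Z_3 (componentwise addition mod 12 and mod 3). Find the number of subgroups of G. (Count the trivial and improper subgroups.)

|G| = 36, so by Lagrange every subgroup order divides 36. Divisors: 1, 2, 3, 4, 6, 9, 12, 18, 36.
Subgroups by order — order 1: 1; order 2: 1; order 3: 4; order 4: 1; order 6: 4; order 9: 1; order 12: 4; order 18: 1; order 36: 1.
Total: 1 + 1 + 4 + 1 + 4 + 1 + 4 + 1 + 1 = 18.

18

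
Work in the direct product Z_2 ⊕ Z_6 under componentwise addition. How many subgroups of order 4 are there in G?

1

|G| = 12 and 4 | 12, so subgroups of order 4 are possible by Lagrange.
The subgroups of order 4 are: {(0,0), (0,3), (1,0), (1,3)}.
So G has 1 subgroup of order 4.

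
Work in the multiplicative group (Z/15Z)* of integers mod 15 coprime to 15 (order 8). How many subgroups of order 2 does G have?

3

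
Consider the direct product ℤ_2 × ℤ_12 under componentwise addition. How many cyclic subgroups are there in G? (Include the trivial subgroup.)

12

Group the elements of G by the cyclic subgroup they generate; each cyclic subgroup of order d accounts for φ(d) elements.
Cyclic subgroups by order — order 1: 1; order 2: 3; order 3: 1; order 4: 2; order 6: 3; order 12: 2.
Total: 12.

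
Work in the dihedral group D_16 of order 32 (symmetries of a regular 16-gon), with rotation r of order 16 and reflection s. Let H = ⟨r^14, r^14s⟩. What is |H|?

16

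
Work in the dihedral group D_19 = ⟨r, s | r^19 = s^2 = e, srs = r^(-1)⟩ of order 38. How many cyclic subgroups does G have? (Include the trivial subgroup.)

21

Group the elements of G by the cyclic subgroup they generate; each cyclic subgroup of order d accounts for φ(d) elements.
Cyclic subgroups by order — order 1: 1; order 2: 19; order 19: 1.
Total: 21.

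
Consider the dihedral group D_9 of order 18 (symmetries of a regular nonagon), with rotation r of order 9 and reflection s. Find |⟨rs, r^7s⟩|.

6

|⟨rs⟩| = 2 and |⟨r^7s⟩| = 2, so |H| is a multiple of lcm(2, 2) = 2 and divides |G| = 18.
Closing under the operation: H = {e, r^3, r^6, rs, r^4s, r^7s}, so |H| = 6.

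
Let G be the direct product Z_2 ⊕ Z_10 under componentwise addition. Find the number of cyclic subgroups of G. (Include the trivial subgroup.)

8

A cyclic subgroup of order d is generated by each of its φ(d) elements of order d, so the cyclic subgroups of order d number (#elements of order d)/φ(d).
Cyclic subgroups by order — order 1: 1; order 2: 3; order 5: 1; order 10: 3.
Total: 8.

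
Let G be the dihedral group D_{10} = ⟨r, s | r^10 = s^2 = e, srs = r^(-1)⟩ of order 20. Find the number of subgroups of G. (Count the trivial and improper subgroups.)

22

|G| = 20, so by Lagrange every subgroup order divides 20. Divisors: 1, 2, 4, 5, 10, 20.
Subgroups by order — order 1: 1; order 2: 11; order 4: 5; order 5: 1; order 10: 3; order 20: 1.
Total: 1 + 11 + 5 + 1 + 3 + 1 = 22.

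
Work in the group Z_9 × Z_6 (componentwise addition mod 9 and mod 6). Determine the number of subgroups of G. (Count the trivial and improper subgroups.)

|G| = 54, so by Lagrange every subgroup order divides 54. Divisors: 1, 2, 3, 6, 9, 18, 27, 54.
Subgroups by order — order 1: 1; order 2: 1; order 3: 4; order 6: 4; order 9: 4; order 18: 4; order 27: 1; order 54: 1.
Total: 1 + 1 + 4 + 4 + 4 + 4 + 1 + 1 = 20.

20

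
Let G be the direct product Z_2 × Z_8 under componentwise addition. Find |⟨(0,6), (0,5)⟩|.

|⟨(0,6)⟩| = 4 and |⟨(0,5)⟩| = 8, so |H| is a multiple of lcm(4, 8) = 8 and divides |G| = 16.
Closing under the operation: H = {(0,0), (0,1), (0,2), (0,3), (0,4), (0,5), (0,6), (0,7)}, so |H| = 8.

8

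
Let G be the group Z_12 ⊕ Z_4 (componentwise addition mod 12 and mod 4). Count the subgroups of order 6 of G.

|G| = 48 and 6 | 48, so subgroups of order 6 are possible by Lagrange.
The subgroups of order 6 are: {(0,0), (0,2), (4,0), (4,2), (8,0), (8,2)}; {(0,0), (2,0), (4,0), (6,0), (8,0), (10,0)}; {(0,0), (2,2), (4,0), (6,2), (8,0), (10,2)}.
So G has 3 subgroups of order 6.

3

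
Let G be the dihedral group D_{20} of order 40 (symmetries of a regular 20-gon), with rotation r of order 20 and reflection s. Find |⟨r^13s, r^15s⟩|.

|⟨r^13s⟩| = 2 and |⟨r^15s⟩| = 2, so |H| is a multiple of lcm(2, 2) = 2 and divides |G| = 40.
Closing under the operation: H = {e, r^2, r^4, r^6, r^8, r^10, r^12, r^14, r^16, r^18, rs, r^3s, r^5s, r^7s, r^9s, r^11s, r^13s, r^15s, r^17s, r^19s}, so |H| = 20.

20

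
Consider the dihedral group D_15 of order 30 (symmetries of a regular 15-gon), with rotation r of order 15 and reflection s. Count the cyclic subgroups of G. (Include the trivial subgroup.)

19

A cyclic subgroup of order d is generated by each of its φ(d) elements of order d, so the cyclic subgroups of order d number (#elements of order d)/φ(d).
Cyclic subgroups by order — order 1: 1; order 2: 15; order 3: 1; order 5: 1; order 15: 1.
Total: 19.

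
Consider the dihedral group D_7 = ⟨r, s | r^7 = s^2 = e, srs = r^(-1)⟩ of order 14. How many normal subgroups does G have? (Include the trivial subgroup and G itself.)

3

G has 10 subgroups. Checking conjugation-invariance by order — order 1: 1/1 normal; order 2: 0/7 normal; order 7: 1/1 normal; order 14: 1/1 normal.
Total normal subgroups: 3.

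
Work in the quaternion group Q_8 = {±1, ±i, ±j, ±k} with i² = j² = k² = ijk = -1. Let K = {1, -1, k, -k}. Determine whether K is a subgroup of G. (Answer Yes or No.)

Yes

|K| = 4 divides |G| = 8, consistent with Lagrange.
K contains the identity, every element's inverse is in K, and K is closed under ·: it is a subgroup.
In fact K = ⟨-k⟩.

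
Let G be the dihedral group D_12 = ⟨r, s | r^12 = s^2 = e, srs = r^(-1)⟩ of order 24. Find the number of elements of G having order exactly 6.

2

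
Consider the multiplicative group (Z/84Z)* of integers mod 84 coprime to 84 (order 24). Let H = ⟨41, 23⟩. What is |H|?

|⟨41⟩| = 2 and |⟨23⟩| = 6, so |H| is a multiple of lcm(2, 6) = 6 and divides |G| = 24.
Closing under the operation: H = {1, 5, 11, 17, 19, 23, 25, 31, 37, 41, 55, 71}, so |H| = 12.

12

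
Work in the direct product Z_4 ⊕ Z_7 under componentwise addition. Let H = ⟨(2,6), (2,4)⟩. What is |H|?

14

|⟨(2,6)⟩| = 14 and |⟨(2,4)⟩| = 14, so |H| is a multiple of lcm(14, 14) = 14 and divides |G| = 28.
Closing under the operation: H = {(0,0), (0,1), (0,2), (0,3), (0,4), (0,5), (0,6), (2,0), (2,1), (2,2), (2,3), (2,4), (2,5), (2,6)}, so |H| = 14.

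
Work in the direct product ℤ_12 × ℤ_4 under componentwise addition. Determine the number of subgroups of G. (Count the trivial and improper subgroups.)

30

|G| = 48, so by Lagrange every subgroup order divides 48. Divisors: 1, 2, 3, 4, 6, 8, 12, 16, 24, 48.
Subgroups by order — order 1: 1; order 2: 3; order 3: 1; order 4: 7; order 6: 3; order 8: 3; order 12: 7; order 16: 1; order 24: 3; order 48: 1.
Total: 1 + 3 + 1 + 7 + 3 + 3 + 7 + 1 + 3 + 1 = 30.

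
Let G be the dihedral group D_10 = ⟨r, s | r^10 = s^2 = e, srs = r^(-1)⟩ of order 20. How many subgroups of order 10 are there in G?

3

|G| = 20 and 10 | 20, so subgroups of order 10 are possible by Lagrange.
The subgroups of order 10 are: {e, r, r^2, r^3, r^4, r^5, r^6, r^7, r^8, r^9}; {e, r^2, r^4, r^6, r^8, s, r^2s, r^4s, r^6s, r^8s}; {e, r^2, r^4, r^6, r^8, rs, r^3s, r^5s, r^7s, r^9s}.
So G has 3 subgroups of order 10.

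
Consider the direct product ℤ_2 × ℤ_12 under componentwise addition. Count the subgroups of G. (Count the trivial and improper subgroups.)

|G| = 24, so by Lagrange every subgroup order divides 24. Divisors: 1, 2, 3, 4, 6, 8, 12, 24.
Subgroups by order — order 1: 1; order 2: 3; order 3: 1; order 4: 3; order 6: 3; order 8: 1; order 12: 3; order 24: 1.
Total: 1 + 3 + 1 + 3 + 3 + 1 + 3 + 1 = 16.

16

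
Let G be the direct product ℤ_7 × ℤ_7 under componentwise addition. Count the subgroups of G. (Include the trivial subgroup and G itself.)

|G| = 49, so by Lagrange every subgroup order divides 49. Divisors: 1, 7, 49.
Subgroups by order — order 1: 1; order 7: 8; order 49: 1.
Total: 1 + 8 + 1 = 10.

10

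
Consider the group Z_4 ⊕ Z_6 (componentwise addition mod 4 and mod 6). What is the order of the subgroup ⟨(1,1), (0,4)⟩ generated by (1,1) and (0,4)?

12

|⟨(1,1)⟩| = 12 and |⟨(0,4)⟩| = 3, so |H| is a multiple of lcm(12, 3) = 12 and divides |G| = 24.
Closing under the operation: H = {(0,0), (0,2), (0,4), (1,1), (1,3), (1,5), (2,0), (2,2), (2,4), (3,1), (3,3), (3,5)}, so |H| = 12.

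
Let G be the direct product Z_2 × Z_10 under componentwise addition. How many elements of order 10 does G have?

An element (a,b) has order lcm(ord(a), ord(b)); count pairs with lcm equal to 10.
Enumerating gives 12 such elements.

12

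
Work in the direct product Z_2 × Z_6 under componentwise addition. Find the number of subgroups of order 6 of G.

3

|G| = 12 and 6 | 12, so subgroups of order 6 are possible by Lagrange.
The subgroups of order 6 are: {(0,0), (0,1), (0,2), (0,3), (0,4), (0,5)}; {(0,0), (0,2), (0,4), (1,0), (1,2), (1,4)}; {(0,0), (0,2), (0,4), (1,1), (1,3), (1,5)}.
So G has 3 subgroups of order 6.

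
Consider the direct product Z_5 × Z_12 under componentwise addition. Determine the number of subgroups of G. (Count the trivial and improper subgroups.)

|G| = 60, so by Lagrange every subgroup order divides 60. Divisors: 1, 2, 3, 4, 5, 6, 10, 12, 15, 20, 30, 60.
Subgroups by order — order 1: 1; order 2: 1; order 3: 1; order 4: 1; order 5: 1; order 6: 1; order 10: 1; order 12: 1; order 15: 1; order 20: 1; order 30: 1; order 60: 1.
Total: 1 + 1 + 1 + 1 + 1 + 1 + 1 + 1 + 1 + 1 + 1 + 1 = 12.

12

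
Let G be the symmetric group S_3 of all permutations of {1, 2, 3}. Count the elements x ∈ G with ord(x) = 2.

The elements of order 2 are: (2 3), (1 2), (1 3).
That's 3.

3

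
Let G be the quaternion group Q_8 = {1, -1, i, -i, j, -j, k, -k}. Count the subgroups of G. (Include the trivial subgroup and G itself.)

|G| = 8, so by Lagrange every subgroup order divides 8. Divisors: 1, 2, 4, 8.
Subgroups by order — order 1: 1; order 2: 1; order 4: 3; order 8: 1.
Total: 1 + 1 + 3 + 1 = 6.

6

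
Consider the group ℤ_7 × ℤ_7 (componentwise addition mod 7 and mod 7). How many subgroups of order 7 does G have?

8

|G| = 49 and 7 | 49, so subgroups of order 7 are possible by Lagrange.
The subgroups of order 7 are: {(0,0), (0,1), (0,2), (0,3), (0,4), (0,5), (0,6)}; {(0,0), (1,0), (2,0), (3,0), (4,0), (5,0), (6,0)}; {(0,0), (1,1), (2,2), (3,3), (4,4), (5,5), (6,6)}; {(0,0), (1,2), (2,4), (3,6), (4,1), (5,3), (6,5)}; … (8 in all).
So G has 8 subgroups of order 7.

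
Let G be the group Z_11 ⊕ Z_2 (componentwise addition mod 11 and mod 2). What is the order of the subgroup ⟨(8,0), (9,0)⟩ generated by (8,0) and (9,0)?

11

|⟨(8,0)⟩| = 11 and |⟨(9,0)⟩| = 11, so |H| is a multiple of lcm(11, 11) = 11 and divides |G| = 22.
Closing under the operation: H = {(0,0), (1,0), (2,0), (3,0), (4,0), (5,0), (6,0), (7,0), (8,0), (9,0), (10,0)}, so |H| = 11.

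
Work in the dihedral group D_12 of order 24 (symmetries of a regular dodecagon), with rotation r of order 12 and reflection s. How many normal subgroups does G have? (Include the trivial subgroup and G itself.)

9

G has 34 subgroups. Checking conjugation-invariance by order — order 1: 1/1 normal; order 2: 1/13 normal; order 3: 1/1 normal; order 4: 1/7 normal; order 6: 1/5 normal; order 8: 0/3 normal; order 12: 3/3 normal; order 24: 1/1 normal.
Total normal subgroups: 9.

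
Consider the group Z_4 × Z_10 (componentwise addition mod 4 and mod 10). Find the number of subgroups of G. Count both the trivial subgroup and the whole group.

16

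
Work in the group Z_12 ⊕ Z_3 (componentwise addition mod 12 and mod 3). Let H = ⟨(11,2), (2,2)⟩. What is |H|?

|⟨(11,2)⟩| = 12 and |⟨(2,2)⟩| = 6, so |H| is a multiple of lcm(12, 6) = 12 and divides |G| = 36.
Closing under the operation: H = {(0,0), (1,1), (2,2), (3,0), (4,1), (5,2), (6,0), (7,1), (8,2), (9,0), (10,1), (11,2)}, so |H| = 12.

12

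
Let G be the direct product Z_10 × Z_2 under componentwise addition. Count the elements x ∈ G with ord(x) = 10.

12

An element (a,b) has order lcm(ord(a), ord(b)); count pairs with lcm equal to 10.
Enumerating gives 12 such elements.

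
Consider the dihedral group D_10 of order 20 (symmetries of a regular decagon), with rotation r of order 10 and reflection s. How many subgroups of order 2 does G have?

|G| = 20 and 2 | 20, so subgroups of order 2 are possible by Lagrange.
The subgroups of order 2 are: {e, r^2s}; {e, r^3s}; {e, r^4s}; {e, r^5}; … (11 in all).
So G has 11 subgroups of order 2.

11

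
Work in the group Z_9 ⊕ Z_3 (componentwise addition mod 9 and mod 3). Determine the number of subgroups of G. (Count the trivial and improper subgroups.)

10

|G| = 27, so by Lagrange every subgroup order divides 27. Divisors: 1, 3, 9, 27.
Subgroups by order — order 1: 1; order 3: 4; order 9: 4; order 27: 1.
Total: 1 + 4 + 4 + 1 = 10.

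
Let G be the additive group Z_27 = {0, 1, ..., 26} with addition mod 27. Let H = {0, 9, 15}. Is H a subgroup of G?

9 ∈ H but its inverse 18 ∉ H, so H is not a subgroup.

No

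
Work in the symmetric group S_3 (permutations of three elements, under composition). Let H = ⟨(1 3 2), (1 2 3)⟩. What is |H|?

|⟨(1 3 2)⟩| = 3 and |⟨(1 2 3)⟩| = 3, so |H| is a multiple of lcm(3, 3) = 3 and divides |G| = 6.
Closing under the operation: H = {e, (1 2 3), (1 3 2)}, so |H| = 3.

3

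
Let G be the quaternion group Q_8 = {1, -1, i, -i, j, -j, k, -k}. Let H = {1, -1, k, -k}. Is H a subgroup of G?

Yes

|H| = 4 divides |G| = 8, consistent with Lagrange.
H contains the identity, every element's inverse is in H, and H is closed under ·: it is a subgroup.
In fact H = ⟨-k⟩.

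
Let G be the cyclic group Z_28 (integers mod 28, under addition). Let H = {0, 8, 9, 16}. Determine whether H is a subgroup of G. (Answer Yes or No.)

No

8 ∈ H but its inverse 20 ∉ H, so H is not a subgroup.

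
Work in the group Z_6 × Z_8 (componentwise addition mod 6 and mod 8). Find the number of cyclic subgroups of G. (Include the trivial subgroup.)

16

Each element a generates a cyclic subgroup ⟨a⟩; distinct elements may generate the same one (a cyclic group of order d has φ(d) generators).
Cyclic subgroups by order — order 1: 1; order 2: 3; order 3: 1; order 4: 2; order 6: 3; order 8: 2; order 12: 2; order 24: 2.
Total: 16.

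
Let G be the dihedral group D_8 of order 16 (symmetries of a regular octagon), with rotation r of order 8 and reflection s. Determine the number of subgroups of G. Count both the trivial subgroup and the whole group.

|G| = 16, so by Lagrange every subgroup order divides 16. Divisors: 1, 2, 4, 8, 16.
Subgroups by order — order 1: 1; order 2: 9; order 4: 5; order 8: 3; order 16: 1.
Total: 1 + 9 + 5 + 3 + 1 = 19.

19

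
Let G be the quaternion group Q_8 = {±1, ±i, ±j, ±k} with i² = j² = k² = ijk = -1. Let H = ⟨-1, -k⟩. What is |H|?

|⟨-1⟩| = 2 and |⟨-k⟩| = 4, so |H| is a multiple of lcm(2, 4) = 4 and divides |G| = 8.
Closing under the operation: H = {1, -1, k, -k}, so |H| = 4.

4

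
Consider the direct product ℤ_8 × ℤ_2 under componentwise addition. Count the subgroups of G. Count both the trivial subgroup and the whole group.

|G| = 16, so by Lagrange every subgroup order divides 16. Divisors: 1, 2, 4, 8, 16.
Subgroups by order — order 1: 1; order 2: 3; order 4: 3; order 8: 3; order 16: 1.
Total: 1 + 3 + 3 + 3 + 1 = 11.

11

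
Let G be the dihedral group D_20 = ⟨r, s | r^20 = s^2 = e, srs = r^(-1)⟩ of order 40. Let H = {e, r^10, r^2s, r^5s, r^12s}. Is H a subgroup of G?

No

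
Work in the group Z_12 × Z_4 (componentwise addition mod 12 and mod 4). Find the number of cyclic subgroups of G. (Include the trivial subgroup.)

Group the elements of G by the cyclic subgroup they generate; each cyclic subgroup of order d accounts for φ(d) elements.
Cyclic subgroups by order — order 1: 1; order 2: 3; order 3: 1; order 4: 6; order 6: 3; order 12: 6.
Total: 20.

20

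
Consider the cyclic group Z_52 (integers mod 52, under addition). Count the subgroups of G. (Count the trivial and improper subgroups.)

6

Subgroups of the cyclic group Z_52 correspond bijectively to divisors of 52.
Divisors of 52: 1, 2, 4, 13, 26, 52.
So Z_52 has 6 subgroups.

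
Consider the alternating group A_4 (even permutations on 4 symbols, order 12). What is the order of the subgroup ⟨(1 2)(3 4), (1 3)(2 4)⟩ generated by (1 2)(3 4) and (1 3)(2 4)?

|⟨(1 2)(3 4)⟩| = 2 and |⟨(1 3)(2 4)⟩| = 2, so |H| is a multiple of lcm(2, 2) = 2 and divides |G| = 12.
Closing under the operation: H = {e, (1 2)(3 4), (1 3)(2 4), (1 4)(2 3)}, so |H| = 4.

4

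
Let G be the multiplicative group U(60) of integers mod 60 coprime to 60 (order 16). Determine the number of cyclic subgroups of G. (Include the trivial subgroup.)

12

Each element a generates a cyclic subgroup ⟨a⟩; distinct elements may generate the same one (a cyclic group of order d has φ(d) generators).
Cyclic subgroups by order — order 1: 1; order 2: 7; order 4: 4.
Total: 12.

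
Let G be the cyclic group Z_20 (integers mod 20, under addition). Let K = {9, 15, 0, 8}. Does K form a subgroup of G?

No

8 ∈ K but its inverse 12 ∉ K, so K is not a subgroup.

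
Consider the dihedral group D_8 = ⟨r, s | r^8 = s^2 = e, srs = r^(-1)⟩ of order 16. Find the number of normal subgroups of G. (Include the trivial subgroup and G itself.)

G has 19 subgroups. Checking conjugation-invariance by order — order 1: 1/1 normal; order 2: 1/9 normal; order 4: 1/5 normal; order 8: 3/3 normal; order 16: 1/1 normal.
Total normal subgroups: 7.

7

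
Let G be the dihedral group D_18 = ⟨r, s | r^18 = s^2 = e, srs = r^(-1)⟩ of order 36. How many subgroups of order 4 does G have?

|G| = 36 and 4 | 36, so subgroups of order 4 are possible by Lagrange.
The subgroups of order 4 are: {e, r^9, rs, r^10s}; {e, r^9, r^2s, r^11s}; {e, r^9, r^3s, r^12s}; {e, r^9, r^4s, r^13s}; … (9 in all).
So G has 9 subgroups of order 4.

9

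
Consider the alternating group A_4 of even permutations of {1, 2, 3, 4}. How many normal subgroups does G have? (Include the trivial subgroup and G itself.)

3

G has 10 subgroups. Checking conjugation-invariance by order — order 1: 1/1 normal; order 2: 0/3 normal; order 3: 0/4 normal; order 4: 1/1 normal; order 12: 1/1 normal.
Total normal subgroups: 3.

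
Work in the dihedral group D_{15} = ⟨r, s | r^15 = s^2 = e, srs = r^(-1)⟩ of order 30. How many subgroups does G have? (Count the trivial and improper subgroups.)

|G| = 30, so by Lagrange every subgroup order divides 30. Divisors: 1, 2, 3, 5, 6, 10, 15, 30.
Subgroups by order — order 1: 1; order 2: 15; order 3: 1; order 5: 1; order 6: 5; order 10: 3; order 15: 1; order 30: 1.
Total: 1 + 15 + 1 + 1 + 5 + 3 + 1 + 1 = 28.

28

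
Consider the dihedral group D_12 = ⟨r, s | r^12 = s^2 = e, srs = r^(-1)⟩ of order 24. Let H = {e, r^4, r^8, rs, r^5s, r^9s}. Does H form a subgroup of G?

Yes

|H| = 6 divides |G| = 24, consistent with Lagrange.
H contains the identity, every element's inverse is in H, and H is closed under ·: it is a subgroup.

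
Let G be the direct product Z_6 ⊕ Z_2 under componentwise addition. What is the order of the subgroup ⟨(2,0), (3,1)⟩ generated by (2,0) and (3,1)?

|⟨(2,0)⟩| = 3 and |⟨(3,1)⟩| = 2, so |H| is a multiple of lcm(3, 2) = 6 and divides |G| = 12.
Closing under the operation: H = {(0,0), (1,1), (2,0), (3,1), (4,0), (5,1)}, so |H| = 6.

6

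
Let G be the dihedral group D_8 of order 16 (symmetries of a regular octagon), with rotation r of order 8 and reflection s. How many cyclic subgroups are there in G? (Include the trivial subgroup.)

12

Group the elements of G by the cyclic subgroup they generate; each cyclic subgroup of order d accounts for φ(d) elements.
Cyclic subgroups by order — order 1: 1; order 2: 9; order 4: 1; order 8: 1.
Total: 12.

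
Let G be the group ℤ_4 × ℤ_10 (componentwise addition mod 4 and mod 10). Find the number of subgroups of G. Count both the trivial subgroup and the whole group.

16

|G| = 40, so by Lagrange every subgroup order divides 40. Divisors: 1, 2, 4, 5, 8, 10, 20, 40.
Subgroups by order — order 1: 1; order 2: 3; order 4: 3; order 5: 1; order 8: 1; order 10: 3; order 20: 3; order 40: 1.
Total: 1 + 3 + 3 + 1 + 1 + 3 + 3 + 1 = 16.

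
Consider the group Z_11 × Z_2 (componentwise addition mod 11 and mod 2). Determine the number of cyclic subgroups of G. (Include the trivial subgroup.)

A cyclic subgroup of order d is generated by each of its φ(d) elements of order d, so the cyclic subgroups of order d number (#elements of order d)/φ(d).
Cyclic subgroups by order — order 1: 1; order 2: 1; order 11: 1; order 22: 1.
Total: 4.

4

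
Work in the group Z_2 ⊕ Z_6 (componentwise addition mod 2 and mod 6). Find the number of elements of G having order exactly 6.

6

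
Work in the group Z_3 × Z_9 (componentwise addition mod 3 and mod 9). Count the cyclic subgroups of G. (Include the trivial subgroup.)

8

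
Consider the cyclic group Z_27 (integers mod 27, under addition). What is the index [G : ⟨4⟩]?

|⟨4⟩| = 27 and |G| = 27.
By Lagrange, [G : H] = |G|/|H| = 27/27 = 1.

1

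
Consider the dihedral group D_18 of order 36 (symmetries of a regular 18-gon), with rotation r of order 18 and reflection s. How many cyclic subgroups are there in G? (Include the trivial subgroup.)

A cyclic subgroup of order d is generated by each of its φ(d) elements of order d, so the cyclic subgroups of order d number (#elements of order d)/φ(d).
Cyclic subgroups by order — order 1: 1; order 2: 19; order 3: 1; order 6: 1; order 9: 1; order 18: 1.
Total: 24.

24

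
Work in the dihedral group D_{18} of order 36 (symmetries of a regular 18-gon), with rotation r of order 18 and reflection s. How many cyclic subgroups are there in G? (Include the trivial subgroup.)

24

Each element a generates a cyclic subgroup ⟨a⟩; distinct elements may generate the same one (a cyclic group of order d has φ(d) generators).
Cyclic subgroups by order — order 1: 1; order 2: 19; order 3: 1; order 6: 1; order 9: 1; order 18: 1.
Total: 24.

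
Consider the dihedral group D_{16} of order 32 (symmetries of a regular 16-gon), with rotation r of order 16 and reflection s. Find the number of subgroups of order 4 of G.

|G| = 32 and 4 | 32, so subgroups of order 4 are possible by Lagrange.
The subgroups of order 4 are: {e, r^8, r^2s, r^10s}; {e, r^8, r^3s, r^11s}; {e, r^4, r^8, r^12}; {e, r^8, r^4s, r^12s}; … (9 in all).
So G has 9 subgroups of order 4.

9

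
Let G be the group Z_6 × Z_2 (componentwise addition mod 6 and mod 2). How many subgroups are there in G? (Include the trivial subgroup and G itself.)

10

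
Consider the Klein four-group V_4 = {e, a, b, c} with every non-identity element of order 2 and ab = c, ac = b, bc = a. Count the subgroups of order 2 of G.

3

|G| = 4 and 2 | 4, so subgroups of order 2 are possible by Lagrange.
The subgroups of order 2 are: {e, a}; {e, b}; {e, c}.
So G has 3 subgroups of order 2.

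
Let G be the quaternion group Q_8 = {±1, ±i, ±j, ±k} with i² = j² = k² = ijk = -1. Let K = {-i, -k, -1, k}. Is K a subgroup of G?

No

The identity 1 ∉ K, so K is not a subgroup.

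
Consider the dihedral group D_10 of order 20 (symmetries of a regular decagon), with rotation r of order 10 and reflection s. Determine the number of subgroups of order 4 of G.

|G| = 20 and 4 | 20, so subgroups of order 4 are possible by Lagrange.
The subgroups of order 4 are: {e, r^5, r^2s, r^7s}; {e, r^5, r^3s, r^8s}; {e, r^5, r^4s, r^9s}; {e, r^5, s, r^5s}; … (5 in all).
So G has 5 subgroups of order 4.

5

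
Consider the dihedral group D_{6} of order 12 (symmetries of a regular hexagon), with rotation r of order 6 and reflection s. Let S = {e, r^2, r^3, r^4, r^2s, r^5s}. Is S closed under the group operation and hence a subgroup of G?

Closure fails: r^4 · r^2s = s ∉ S. So S is not a subgroup.

No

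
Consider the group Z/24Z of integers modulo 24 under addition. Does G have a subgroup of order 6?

6 | 24. A subgroup of order 6 is {0, 4, 8, 12, 16, 20}.

Yes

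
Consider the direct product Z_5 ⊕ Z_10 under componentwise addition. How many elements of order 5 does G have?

24

An element (a,b) has order lcm(ord(a), ord(b)); count pairs with lcm equal to 5.
Enumerating gives 24 such elements.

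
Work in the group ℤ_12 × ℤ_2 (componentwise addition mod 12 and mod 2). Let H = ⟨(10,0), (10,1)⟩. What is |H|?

12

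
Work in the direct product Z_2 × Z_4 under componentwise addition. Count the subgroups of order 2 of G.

|G| = 8 and 2 | 8, so subgroups of order 2 are possible by Lagrange.
The subgroups of order 2 are: {(0,0), (0,2)}; {(0,0), (1,0)}; {(0,0), (1,2)}.
So G has 3 subgroups of order 2.

3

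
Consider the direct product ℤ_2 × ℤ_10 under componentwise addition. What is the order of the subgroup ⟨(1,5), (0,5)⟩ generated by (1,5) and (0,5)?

4

|⟨(1,5)⟩| = 2 and |⟨(0,5)⟩| = 2, so |H| is a multiple of lcm(2, 2) = 2 and divides |G| = 20.
Closing under the operation: H = {(0,0), (0,5), (1,0), (1,5)}, so |H| = 4.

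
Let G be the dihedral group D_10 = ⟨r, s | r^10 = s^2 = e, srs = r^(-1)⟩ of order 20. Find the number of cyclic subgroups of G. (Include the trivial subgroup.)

14

Each element a generates a cyclic subgroup ⟨a⟩; distinct elements may generate the same one (a cyclic group of order d has φ(d) generators).
Cyclic subgroups by order — order 1: 1; order 2: 11; order 5: 1; order 10: 1.
Total: 14.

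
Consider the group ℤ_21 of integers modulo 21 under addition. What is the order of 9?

In ℤ_21, the order of an element a is n/gcd(a, n).
gcd(9, 21) = 3, so |⟨9⟩| = 21/3 = 7.

7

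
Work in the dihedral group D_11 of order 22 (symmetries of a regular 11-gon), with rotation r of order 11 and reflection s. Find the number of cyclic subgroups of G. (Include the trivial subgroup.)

A cyclic subgroup of order d is generated by each of its φ(d) elements of order d, so the cyclic subgroups of order d number (#elements of order d)/φ(d).
Cyclic subgroups by order — order 1: 1; order 2: 11; order 11: 1.
Total: 13.

13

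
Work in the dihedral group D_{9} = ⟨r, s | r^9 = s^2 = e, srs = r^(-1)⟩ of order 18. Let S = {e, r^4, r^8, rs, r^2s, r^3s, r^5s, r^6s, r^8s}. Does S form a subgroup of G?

r^4 ∈ S but its inverse r^5 ∉ S, so S is not a subgroup.

No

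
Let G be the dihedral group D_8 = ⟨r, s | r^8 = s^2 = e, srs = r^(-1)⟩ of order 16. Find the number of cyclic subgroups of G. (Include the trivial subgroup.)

Each element a generates a cyclic subgroup ⟨a⟩; distinct elements may generate the same one (a cyclic group of order d has φ(d) generators).
Cyclic subgroups by order — order 1: 1; order 2: 9; order 4: 1; order 8: 1.
Total: 12.

12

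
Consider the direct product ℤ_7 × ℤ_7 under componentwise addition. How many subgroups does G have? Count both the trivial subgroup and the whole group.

|G| = 49, so by Lagrange every subgroup order divides 49. Divisors: 1, 7, 49.
Subgroups by order — order 1: 1; order 7: 8; order 49: 1.
Total: 1 + 8 + 1 = 10.

10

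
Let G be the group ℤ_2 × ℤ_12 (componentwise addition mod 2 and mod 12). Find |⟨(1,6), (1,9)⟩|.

|⟨(1,6)⟩| = 2 and |⟨(1,9)⟩| = 4, so |H| is a multiple of lcm(2, 4) = 4 and divides |G| = 24.
Closing under the operation: H = {(0,0), (0,3), (0,6), (0,9), (1,0), (1,3), (1,6), (1,9)}, so |H| = 8.

8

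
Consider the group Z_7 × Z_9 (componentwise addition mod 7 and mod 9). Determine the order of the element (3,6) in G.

The order of (3,6) in Z_7 × Z_9 is lcm(ord(3) in Z_7, ord(6) in Z_9).
ord(3) = 7 and ord(6) = 3, so |⟨(3,6)⟩| = lcm(7, 3) = 21.

21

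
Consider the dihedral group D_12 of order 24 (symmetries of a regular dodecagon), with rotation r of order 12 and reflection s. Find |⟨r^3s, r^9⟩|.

|⟨r^3s⟩| = 2 and |⟨r^9⟩| = 4, so |H| is a multiple of lcm(2, 4) = 4 and divides |G| = 24.
Closing under the operation: H = {e, r^3, r^6, r^9, s, r^3s, r^6s, r^9s}, so |H| = 8.

8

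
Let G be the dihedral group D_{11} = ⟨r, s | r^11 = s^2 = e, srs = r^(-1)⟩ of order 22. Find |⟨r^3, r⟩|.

|⟨r^3⟩| = 11 and |⟨r⟩| = 11, so |H| is a multiple of lcm(11, 11) = 11 and divides |G| = 22.
Closing under the operation: H = {e, r, r^2, r^3, r^4, r^5, r^6, r^7, r^8, r^9, r^10}, so |H| = 11.

11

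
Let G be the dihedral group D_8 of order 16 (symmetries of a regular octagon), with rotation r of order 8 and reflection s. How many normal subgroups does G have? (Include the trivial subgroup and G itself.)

7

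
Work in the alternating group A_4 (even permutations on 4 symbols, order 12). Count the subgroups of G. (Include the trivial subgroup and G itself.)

10

|G| = 12, so by Lagrange every subgroup order divides 12. Divisors: 1, 2, 3, 4, 6, 12.
Subgroups by order — order 1: 1; order 2: 3; order 3: 4; order 4: 1; order 6: 0; order 12: 1.
Total: 1 + 3 + 4 + 1 + 0 + 1 = 10.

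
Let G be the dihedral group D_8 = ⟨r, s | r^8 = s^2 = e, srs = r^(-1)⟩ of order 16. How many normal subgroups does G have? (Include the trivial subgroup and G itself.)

G has 19 subgroups. Checking conjugation-invariance by order — order 1: 1/1 normal; order 2: 1/9 normal; order 4: 1/5 normal; order 8: 3/3 normal; order 16: 1/1 normal.
Total normal subgroups: 7.

7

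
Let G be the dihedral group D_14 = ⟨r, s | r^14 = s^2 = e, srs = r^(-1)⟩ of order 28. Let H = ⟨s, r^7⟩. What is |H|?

|⟨s⟩| = 2 and |⟨r^7⟩| = 2, so |H| is a multiple of lcm(2, 2) = 2 and divides |G| = 28.
Closing under the operation: H = {e, r^7, s, r^7s}, so |H| = 4.

4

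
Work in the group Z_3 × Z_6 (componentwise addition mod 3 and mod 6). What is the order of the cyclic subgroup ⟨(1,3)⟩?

6

The order of (1,3) in Z_3 × Z_6 is lcm(ord(1) in Z_3, ord(3) in Z_6).
ord(1) = 3 and ord(3) = 2, so |⟨(1,3)⟩| = lcm(3, 2) = 6.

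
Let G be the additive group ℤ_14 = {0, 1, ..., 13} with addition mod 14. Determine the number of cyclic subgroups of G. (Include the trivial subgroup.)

Group the elements of G by the cyclic subgroup they generate; each cyclic subgroup of order d accounts for φ(d) elements.
Cyclic subgroups by order — order 1: 1; order 2: 1; order 7: 1; order 14: 1.
Total: 4.

4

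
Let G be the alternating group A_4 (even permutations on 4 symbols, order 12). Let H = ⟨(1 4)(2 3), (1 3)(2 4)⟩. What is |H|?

|⟨(1 4)(2 3)⟩| = 2 and |⟨(1 3)(2 4)⟩| = 2, so |H| is a multiple of lcm(2, 2) = 2 and divides |G| = 12.
Closing under the operation: H = {e, (1 2)(3 4), (1 3)(2 4), (1 4)(2 3)}, so |H| = 4.

4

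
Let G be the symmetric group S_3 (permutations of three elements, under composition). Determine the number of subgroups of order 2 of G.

|G| = 6 and 2 | 6, so subgroups of order 2 are possible by Lagrange.
The subgroups of order 2 are: {e, (1 2)}; {e, (1 3)}; {e, (2 3)}.
So G has 3 subgroups of order 2.

3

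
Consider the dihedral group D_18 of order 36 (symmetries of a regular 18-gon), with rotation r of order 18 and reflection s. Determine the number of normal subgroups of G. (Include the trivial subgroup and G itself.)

9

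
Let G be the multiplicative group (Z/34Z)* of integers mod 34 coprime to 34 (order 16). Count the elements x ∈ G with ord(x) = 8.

The elements of order 8 are: 9, 15, 19, 25.
That's 4.

4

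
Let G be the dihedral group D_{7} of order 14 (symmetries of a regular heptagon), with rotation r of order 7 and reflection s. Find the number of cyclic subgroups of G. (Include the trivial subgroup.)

Each element a generates a cyclic subgroup ⟨a⟩; distinct elements may generate the same one (a cyclic group of order d has φ(d) generators).
Cyclic subgroups by order — order 1: 1; order 2: 7; order 7: 1.
Total: 9.

9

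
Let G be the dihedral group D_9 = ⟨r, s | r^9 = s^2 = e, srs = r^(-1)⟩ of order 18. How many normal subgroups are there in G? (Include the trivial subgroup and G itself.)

G has 16 subgroups. Checking conjugation-invariance by order — order 1: 1/1 normal; order 2: 0/9 normal; order 3: 1/1 normal; order 6: 0/3 normal; order 9: 1/1 normal; order 18: 1/1 normal.
Total normal subgroups: 4.

4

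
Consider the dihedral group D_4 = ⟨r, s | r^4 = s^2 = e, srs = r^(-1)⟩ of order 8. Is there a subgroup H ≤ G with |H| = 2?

2 | 8. A subgroup of order 2 is {e, r^2}.

Yes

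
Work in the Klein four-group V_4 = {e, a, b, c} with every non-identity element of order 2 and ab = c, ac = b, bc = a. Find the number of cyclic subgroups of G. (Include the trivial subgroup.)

A cyclic subgroup of order d is generated by each of its φ(d) elements of order d, so the cyclic subgroups of order d number (#elements of order d)/φ(d).
Cyclic subgroups by order — order 1: 1; order 2: 3.
Total: 4.

4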